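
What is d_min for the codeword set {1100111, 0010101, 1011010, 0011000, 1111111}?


Comparing all pairs, minimum distance: 2
Can detect 1 errors, correct 0 errors

2


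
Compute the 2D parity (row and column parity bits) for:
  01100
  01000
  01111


Row parities: 010
Column parities: 01011

Row P: 010, Col P: 01011, Corner: 1


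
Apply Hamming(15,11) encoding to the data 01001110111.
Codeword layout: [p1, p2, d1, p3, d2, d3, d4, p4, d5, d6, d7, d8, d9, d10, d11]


Parity bits: p1=1, p2=0, p3=0, p4=0

100010001110111


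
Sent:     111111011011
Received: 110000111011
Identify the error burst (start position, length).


XOR: 001111100000

Burst at position 2, length 5


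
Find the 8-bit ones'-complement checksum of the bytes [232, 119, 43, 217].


Sum = 611 mod 256 = 99
Complement = 156

156


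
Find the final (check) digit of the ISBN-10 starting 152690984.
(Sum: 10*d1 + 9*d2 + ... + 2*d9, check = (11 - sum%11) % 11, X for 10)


Weighted sum: 235
235 mod 11 = 4

Check digit: 7


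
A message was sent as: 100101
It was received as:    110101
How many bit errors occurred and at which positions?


XOR: 010000

1 error(s) at position(s): 1


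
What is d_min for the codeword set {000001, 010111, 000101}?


Comparing all pairs, minimum distance: 1
Can detect 0 errors, correct 0 errors

1


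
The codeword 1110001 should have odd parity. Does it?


Number of 1s: 4

No, parity error (4 ones)


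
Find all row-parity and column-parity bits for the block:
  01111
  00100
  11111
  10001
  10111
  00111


Row parities: 011001
Column parities: 10101

Row P: 011001, Col P: 10101, Corner: 1


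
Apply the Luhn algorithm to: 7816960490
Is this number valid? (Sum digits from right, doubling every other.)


Luhn sum = 49
49 mod 10 = 9

Invalid (Luhn sum mod 10 = 9)


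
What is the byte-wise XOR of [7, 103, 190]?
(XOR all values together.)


XOR chain: 7 ^ 103 ^ 190 = 222

222


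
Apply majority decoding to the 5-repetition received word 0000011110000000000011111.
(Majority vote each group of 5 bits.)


Groups: 00000, 11110, 00000, 00000, 11111
Majority votes: 01001

01001


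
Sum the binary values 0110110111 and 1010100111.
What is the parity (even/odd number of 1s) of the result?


0110110111 = 439
1010100111 = 679
Sum = 1118 = 10001011110
1s count = 6

even parity (6 ones in 10001011110)


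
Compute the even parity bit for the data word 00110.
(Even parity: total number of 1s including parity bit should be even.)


Number of 1s in data: 2
Parity bit: 0

0


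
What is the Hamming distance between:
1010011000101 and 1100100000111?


XOR: 0110111000010
Count of 1s: 6

6


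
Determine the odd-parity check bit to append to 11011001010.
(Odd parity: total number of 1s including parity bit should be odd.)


Number of 1s in data: 6
Parity bit: 1

1


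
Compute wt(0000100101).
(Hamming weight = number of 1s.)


Counting 1s in 0000100101

3


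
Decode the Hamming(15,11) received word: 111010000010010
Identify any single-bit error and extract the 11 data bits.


Syndrome = 0: no error detected

Data: 11000010010 (no errors)


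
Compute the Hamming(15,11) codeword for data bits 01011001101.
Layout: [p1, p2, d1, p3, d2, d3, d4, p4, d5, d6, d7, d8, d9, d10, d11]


Parity bits: p1=1, p2=0, p3=1, p4=0

100110101001101


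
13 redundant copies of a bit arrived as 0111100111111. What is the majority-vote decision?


Ones: 10 out of 13
Threshold: 7

1 (10/13 voted 1)


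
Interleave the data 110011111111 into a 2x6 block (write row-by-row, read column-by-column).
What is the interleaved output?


Matrix:
  110011
  111111
Read columns: 111101011111

111101011111


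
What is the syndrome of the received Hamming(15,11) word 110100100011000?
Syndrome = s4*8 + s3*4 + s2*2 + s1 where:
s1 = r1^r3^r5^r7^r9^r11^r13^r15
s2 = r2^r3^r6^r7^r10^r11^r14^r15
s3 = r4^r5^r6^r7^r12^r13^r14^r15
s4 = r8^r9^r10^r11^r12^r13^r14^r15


s1=1, s2=1, s3=1, s4=0

Syndrome = 7 (error at position 7)


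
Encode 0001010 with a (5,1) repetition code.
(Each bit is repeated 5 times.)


Each bit -> 5 copies

00000000000000011111000001111100000


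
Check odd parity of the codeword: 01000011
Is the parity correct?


Number of 1s: 3

Yes, parity is correct (3 ones)


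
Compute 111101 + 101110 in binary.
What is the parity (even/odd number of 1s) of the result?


111101 = 61
101110 = 46
Sum = 107 = 1101011
1s count = 5

odd parity (5 ones in 1101011)


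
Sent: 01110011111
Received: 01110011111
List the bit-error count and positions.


XOR: 00000000000

0 errors (received matches sent)


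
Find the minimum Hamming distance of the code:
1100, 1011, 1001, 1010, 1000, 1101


Comparing all pairs, minimum distance: 1
Can detect 0 errors, correct 0 errors

1


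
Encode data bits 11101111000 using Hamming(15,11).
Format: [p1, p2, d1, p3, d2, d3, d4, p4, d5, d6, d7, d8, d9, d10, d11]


Parity bits: p1=0, p2=0, p3=1, p4=0

001111001111000


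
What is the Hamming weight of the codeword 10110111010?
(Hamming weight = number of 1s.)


Counting 1s in 10110111010

7


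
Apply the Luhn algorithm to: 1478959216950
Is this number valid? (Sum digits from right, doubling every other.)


Luhn sum = 60
60 mod 10 = 0

Valid (Luhn sum mod 10 = 0)


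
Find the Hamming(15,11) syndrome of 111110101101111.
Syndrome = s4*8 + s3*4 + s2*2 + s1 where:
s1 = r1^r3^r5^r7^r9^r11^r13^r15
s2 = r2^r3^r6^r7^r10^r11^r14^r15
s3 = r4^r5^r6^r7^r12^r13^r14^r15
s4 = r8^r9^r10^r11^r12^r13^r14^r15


s1=1, s2=0, s3=1, s4=0

Syndrome = 5 (error at position 5)


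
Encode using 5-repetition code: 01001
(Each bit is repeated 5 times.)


Each bit -> 5 copies

0000011111000000000011111


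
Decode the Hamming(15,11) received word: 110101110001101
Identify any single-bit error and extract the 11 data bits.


Syndrome = 0: no error detected

Data: 00110001101 (no errors)


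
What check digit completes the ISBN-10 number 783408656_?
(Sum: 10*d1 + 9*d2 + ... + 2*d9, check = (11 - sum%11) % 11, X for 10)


Weighted sum: 285
285 mod 11 = 10

Check digit: 1


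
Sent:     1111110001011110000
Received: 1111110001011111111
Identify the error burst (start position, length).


XOR: 0000000000000001111

Burst at position 15, length 4


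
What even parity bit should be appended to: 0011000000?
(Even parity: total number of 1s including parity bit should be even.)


Number of 1s in data: 2
Parity bit: 0

0


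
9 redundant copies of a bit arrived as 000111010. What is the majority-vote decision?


Ones: 4 out of 9
Threshold: 5

0 (4/9 voted 1)


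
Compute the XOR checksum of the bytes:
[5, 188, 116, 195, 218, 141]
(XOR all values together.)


XOR chain: 5 ^ 188 ^ 116 ^ 195 ^ 218 ^ 141 = 89

89


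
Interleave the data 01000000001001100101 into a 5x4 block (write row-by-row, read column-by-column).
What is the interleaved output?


Matrix:
  0100
  0000
  0010
  0110
  0101
Read columns: 00000100110011000001

00000100110011000001


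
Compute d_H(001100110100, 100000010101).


XOR: 101100100001
Count of 1s: 5

5


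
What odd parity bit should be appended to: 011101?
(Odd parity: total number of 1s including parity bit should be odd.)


Number of 1s in data: 4
Parity bit: 1

1


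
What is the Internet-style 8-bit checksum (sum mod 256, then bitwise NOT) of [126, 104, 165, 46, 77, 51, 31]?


Sum = 600 mod 256 = 88
Complement = 167

167


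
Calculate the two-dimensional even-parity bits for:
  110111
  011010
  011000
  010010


Row parities: 1100
Column parities: 100111

Row P: 1100, Col P: 100111, Corner: 0


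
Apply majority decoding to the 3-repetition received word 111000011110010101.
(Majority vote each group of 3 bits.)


Groups: 111, 000, 011, 110, 010, 101
Majority votes: 101101

101101


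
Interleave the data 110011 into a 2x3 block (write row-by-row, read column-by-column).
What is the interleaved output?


Matrix:
  110
  011
Read columns: 101101

101101


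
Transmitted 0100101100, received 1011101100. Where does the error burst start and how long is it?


XOR: 1111000000

Burst at position 0, length 4


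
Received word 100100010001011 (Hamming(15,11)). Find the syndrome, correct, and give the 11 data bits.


Syndrome = 0: no error detected

Data: 00000001011 (no errors)


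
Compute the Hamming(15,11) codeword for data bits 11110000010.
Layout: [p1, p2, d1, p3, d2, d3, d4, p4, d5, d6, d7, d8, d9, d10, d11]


Parity bits: p1=1, p2=0, p3=0, p4=1

101011110000010


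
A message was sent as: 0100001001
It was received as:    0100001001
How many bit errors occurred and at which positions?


XOR: 0000000000

0 errors (received matches sent)


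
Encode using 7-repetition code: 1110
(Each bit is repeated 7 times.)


Each bit -> 7 copies

1111111111111111111110000000


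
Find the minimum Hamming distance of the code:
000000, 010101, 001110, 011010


Comparing all pairs, minimum distance: 2
Can detect 1 errors, correct 0 errors

2


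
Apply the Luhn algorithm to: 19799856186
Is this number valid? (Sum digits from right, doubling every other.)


Luhn sum = 64
64 mod 10 = 4

Invalid (Luhn sum mod 10 = 4)


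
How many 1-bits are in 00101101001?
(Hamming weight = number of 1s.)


Counting 1s in 00101101001

5


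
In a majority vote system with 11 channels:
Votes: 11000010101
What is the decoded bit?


Ones: 5 out of 11
Threshold: 6

0 (5/11 voted 1)


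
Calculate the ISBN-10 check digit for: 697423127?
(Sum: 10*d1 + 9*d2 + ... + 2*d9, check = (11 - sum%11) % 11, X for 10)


Weighted sum: 276
276 mod 11 = 1

Check digit: X


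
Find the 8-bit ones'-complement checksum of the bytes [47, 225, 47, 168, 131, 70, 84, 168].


Sum = 940 mod 256 = 172
Complement = 83

83


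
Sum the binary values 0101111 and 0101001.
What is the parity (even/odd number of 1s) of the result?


0101111 = 47
0101001 = 41
Sum = 88 = 1011000
1s count = 3

odd parity (3 ones in 1011000)


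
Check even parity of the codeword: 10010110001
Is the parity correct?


Number of 1s: 5

No, parity error (5 ones)


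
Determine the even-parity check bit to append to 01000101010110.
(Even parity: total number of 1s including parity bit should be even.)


Number of 1s in data: 6
Parity bit: 0

0


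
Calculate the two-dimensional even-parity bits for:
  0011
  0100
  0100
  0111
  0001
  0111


Row parities: 011111
Column parities: 0010

Row P: 011111, Col P: 0010, Corner: 1


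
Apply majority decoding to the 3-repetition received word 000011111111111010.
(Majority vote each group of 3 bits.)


Groups: 000, 011, 111, 111, 111, 010
Majority votes: 011110

011110


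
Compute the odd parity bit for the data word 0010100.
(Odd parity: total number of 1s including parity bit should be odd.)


Number of 1s in data: 2
Parity bit: 1

1


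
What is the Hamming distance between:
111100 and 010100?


XOR: 101000
Count of 1s: 2

2


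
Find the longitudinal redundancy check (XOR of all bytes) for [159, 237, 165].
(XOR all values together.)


XOR chain: 159 ^ 237 ^ 165 = 215

215


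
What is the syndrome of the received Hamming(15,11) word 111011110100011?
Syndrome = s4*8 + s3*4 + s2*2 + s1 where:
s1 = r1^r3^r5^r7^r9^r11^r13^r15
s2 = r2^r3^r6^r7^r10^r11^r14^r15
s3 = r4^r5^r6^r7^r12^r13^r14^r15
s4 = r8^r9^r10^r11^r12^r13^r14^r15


s1=1, s2=1, s3=1, s4=0

Syndrome = 7 (error at position 7)


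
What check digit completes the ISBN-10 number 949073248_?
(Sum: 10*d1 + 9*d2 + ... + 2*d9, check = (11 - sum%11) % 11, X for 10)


Weighted sum: 291
291 mod 11 = 5

Check digit: 6


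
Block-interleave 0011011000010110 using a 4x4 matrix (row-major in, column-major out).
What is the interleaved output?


Matrix:
  0011
  0110
  0001
  0110
Read columns: 0000010111011010

0000010111011010


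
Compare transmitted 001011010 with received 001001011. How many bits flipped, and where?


XOR: 000010001

2 error(s) at position(s): 4, 8


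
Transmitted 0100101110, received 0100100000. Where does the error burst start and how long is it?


XOR: 0000001110

Burst at position 6, length 3


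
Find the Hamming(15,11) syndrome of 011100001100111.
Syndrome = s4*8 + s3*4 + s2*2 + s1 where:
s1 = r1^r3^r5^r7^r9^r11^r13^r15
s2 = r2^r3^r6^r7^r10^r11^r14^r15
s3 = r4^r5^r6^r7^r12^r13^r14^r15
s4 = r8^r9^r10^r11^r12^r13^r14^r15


s1=0, s2=1, s3=0, s4=1

Syndrome = 10 (error at position 10)


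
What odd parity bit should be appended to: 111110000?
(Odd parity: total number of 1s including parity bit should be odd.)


Number of 1s in data: 5
Parity bit: 0

0


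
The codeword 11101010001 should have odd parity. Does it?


Number of 1s: 6

No, parity error (6 ones)


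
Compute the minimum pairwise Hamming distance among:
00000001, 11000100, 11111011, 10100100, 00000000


Comparing all pairs, minimum distance: 1
Can detect 0 errors, correct 0 errors

1


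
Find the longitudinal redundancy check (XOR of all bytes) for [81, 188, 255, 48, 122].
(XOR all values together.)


XOR chain: 81 ^ 188 ^ 255 ^ 48 ^ 122 = 88

88


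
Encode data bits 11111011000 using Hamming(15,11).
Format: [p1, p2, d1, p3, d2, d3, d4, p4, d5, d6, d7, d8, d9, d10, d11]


Parity bits: p1=1, p2=0, p3=0, p4=1

101011111011000


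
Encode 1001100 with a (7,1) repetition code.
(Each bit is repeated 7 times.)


Each bit -> 7 copies

1111111000000000000001111111111111100000000000000


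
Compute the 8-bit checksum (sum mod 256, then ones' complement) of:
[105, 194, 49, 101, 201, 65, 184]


Sum = 899 mod 256 = 131
Complement = 124

124


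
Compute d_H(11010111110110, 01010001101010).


XOR: 10000110011100
Count of 1s: 6

6


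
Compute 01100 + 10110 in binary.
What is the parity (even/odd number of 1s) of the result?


01100 = 12
10110 = 22
Sum = 34 = 100010
1s count = 2

even parity (2 ones in 100010)


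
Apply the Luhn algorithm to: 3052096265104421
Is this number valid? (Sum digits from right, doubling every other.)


Luhn sum = 50
50 mod 10 = 0

Valid (Luhn sum mod 10 = 0)


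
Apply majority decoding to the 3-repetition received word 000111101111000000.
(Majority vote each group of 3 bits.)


Groups: 000, 111, 101, 111, 000, 000
Majority votes: 011100

011100


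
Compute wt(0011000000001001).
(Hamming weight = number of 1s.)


Counting 1s in 0011000000001001

4


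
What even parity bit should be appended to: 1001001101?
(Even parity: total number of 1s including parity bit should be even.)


Number of 1s in data: 5
Parity bit: 1

1


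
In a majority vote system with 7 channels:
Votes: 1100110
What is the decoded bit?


Ones: 4 out of 7
Threshold: 4

1 (4/7 voted 1)


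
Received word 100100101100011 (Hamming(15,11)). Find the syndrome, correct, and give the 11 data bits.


Syndrome = 0: no error detected

Data: 00011100011 (no errors)


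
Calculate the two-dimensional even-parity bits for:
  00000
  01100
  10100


Row parities: 000
Column parities: 11000

Row P: 000, Col P: 11000, Corner: 0


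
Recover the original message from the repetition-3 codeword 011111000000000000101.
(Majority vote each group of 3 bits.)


Groups: 011, 111, 000, 000, 000, 000, 101
Majority votes: 1100001

1100001


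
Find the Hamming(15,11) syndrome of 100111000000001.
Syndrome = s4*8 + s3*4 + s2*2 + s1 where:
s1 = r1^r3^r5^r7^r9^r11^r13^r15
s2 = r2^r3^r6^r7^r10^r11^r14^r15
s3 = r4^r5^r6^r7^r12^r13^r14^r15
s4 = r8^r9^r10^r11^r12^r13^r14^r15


s1=1, s2=0, s3=0, s4=1

Syndrome = 9 (error at position 9)


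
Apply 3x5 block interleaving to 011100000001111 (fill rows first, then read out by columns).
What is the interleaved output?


Matrix:
  01110
  00000
  01111
Read columns: 000101101101001

000101101101001


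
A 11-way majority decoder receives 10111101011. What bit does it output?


Ones: 8 out of 11
Threshold: 6

1 (8/11 voted 1)


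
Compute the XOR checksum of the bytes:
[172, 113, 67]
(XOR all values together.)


XOR chain: 172 ^ 113 ^ 67 = 158

158


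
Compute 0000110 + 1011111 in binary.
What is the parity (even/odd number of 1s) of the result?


0000110 = 6
1011111 = 95
Sum = 101 = 1100101
1s count = 4

even parity (4 ones in 1100101)


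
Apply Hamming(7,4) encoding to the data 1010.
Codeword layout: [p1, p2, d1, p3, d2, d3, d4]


Parity bits: p1=1, p2=0, p3=1

1011010


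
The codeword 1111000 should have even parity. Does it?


Number of 1s: 4

Yes, parity is correct (4 ones)


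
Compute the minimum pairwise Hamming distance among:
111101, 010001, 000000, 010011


Comparing all pairs, minimum distance: 1
Can detect 0 errors, correct 0 errors

1


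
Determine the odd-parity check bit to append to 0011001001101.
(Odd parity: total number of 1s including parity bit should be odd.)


Number of 1s in data: 6
Parity bit: 1

1


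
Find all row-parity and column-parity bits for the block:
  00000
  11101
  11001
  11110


Row parities: 0010
Column parities: 11010

Row P: 0010, Col P: 11010, Corner: 1


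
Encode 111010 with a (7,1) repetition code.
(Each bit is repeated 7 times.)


Each bit -> 7 copies

111111111111111111111000000011111110000000


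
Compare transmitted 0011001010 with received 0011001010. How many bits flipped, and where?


XOR: 0000000000

0 errors (received matches sent)


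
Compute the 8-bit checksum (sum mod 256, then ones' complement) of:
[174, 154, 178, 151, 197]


Sum = 854 mod 256 = 86
Complement = 169

169


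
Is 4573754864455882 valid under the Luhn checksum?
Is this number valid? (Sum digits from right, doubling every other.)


Luhn sum = 85
85 mod 10 = 5

Invalid (Luhn sum mod 10 = 5)


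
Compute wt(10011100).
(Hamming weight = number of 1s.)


Counting 1s in 10011100

4


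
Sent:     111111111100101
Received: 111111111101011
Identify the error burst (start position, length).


XOR: 000000000001110

Burst at position 11, length 3


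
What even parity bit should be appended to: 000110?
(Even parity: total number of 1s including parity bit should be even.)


Number of 1s in data: 2
Parity bit: 0

0


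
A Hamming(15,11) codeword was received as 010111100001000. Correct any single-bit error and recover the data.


Syndrome = 14: error at position 14

Data: 01110001010 (corrected bit 14)


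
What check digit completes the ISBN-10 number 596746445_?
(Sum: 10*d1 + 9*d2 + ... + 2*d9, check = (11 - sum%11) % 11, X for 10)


Weighted sum: 320
320 mod 11 = 1

Check digit: X


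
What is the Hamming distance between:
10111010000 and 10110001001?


XOR: 00001011001
Count of 1s: 4

4


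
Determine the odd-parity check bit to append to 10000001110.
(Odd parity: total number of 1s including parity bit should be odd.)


Number of 1s in data: 4
Parity bit: 1

1


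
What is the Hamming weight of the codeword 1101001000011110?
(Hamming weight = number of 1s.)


Counting 1s in 1101001000011110

8


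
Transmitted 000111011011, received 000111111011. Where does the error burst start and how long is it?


XOR: 000000100000

Burst at position 6, length 1


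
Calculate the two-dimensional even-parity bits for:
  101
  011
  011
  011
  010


Row parities: 00001
Column parities: 100

Row P: 00001, Col P: 100, Corner: 1


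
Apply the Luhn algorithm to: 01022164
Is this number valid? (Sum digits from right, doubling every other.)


Luhn sum = 15
15 mod 10 = 5

Invalid (Luhn sum mod 10 = 5)


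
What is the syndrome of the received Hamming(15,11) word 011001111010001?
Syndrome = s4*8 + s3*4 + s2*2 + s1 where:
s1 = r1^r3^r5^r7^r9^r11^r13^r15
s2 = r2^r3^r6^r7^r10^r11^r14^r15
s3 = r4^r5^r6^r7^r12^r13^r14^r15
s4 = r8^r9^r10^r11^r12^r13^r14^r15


s1=1, s2=0, s3=1, s4=0

Syndrome = 5 (error at position 5)


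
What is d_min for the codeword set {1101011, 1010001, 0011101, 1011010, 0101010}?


Comparing all pairs, minimum distance: 2
Can detect 1 errors, correct 0 errors

2


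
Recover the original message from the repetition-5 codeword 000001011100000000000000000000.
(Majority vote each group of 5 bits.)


Groups: 00000, 10111, 00000, 00000, 00000, 00000
Majority votes: 010000

010000


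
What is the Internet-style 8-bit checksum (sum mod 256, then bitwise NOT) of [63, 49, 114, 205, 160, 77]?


Sum = 668 mod 256 = 156
Complement = 99

99


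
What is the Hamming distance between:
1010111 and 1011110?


XOR: 0001001
Count of 1s: 2

2


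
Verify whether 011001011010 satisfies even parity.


Number of 1s: 6

Yes, parity is correct (6 ones)


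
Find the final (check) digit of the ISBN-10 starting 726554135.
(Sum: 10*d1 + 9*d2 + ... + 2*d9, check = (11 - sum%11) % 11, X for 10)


Weighted sum: 244
244 mod 11 = 2

Check digit: 9


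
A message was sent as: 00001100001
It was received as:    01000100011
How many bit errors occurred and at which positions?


XOR: 01001000010

3 error(s) at position(s): 1, 4, 9


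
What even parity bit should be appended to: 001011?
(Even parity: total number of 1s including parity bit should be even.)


Number of 1s in data: 3
Parity bit: 1

1


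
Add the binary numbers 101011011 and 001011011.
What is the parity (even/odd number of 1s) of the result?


101011011 = 347
001011011 = 91
Sum = 438 = 110110110
1s count = 6

even parity (6 ones in 110110110)


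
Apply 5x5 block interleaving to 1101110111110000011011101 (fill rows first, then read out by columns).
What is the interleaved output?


Matrix:
  11011
  10111
  11000
  00110
  11101
Read columns: 1110110101010111101011001

1110110101010111101011001


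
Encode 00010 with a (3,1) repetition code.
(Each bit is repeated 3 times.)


Each bit -> 3 copies

000000000111000


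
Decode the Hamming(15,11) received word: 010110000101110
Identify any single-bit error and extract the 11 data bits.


Syndrome = 6: error at position 6

Data: 01100101110 (corrected bit 6)


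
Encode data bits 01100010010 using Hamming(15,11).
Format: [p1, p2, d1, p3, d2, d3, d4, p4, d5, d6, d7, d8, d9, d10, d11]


Parity bits: p1=0, p2=1, p3=1, p4=0

010111000010010


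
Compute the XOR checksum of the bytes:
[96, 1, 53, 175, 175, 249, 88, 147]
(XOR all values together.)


XOR chain: 96 ^ 1 ^ 53 ^ 175 ^ 175 ^ 249 ^ 88 ^ 147 = 102

102


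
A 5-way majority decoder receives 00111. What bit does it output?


Ones: 3 out of 5
Threshold: 3

1 (3/5 voted 1)


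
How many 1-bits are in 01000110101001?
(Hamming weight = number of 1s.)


Counting 1s in 01000110101001

6


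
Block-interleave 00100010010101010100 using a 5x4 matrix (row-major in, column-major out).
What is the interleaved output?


Matrix:
  0010
  0010
  0101
  0101
  0100
Read columns: 00000001111100000110

00000001111100000110


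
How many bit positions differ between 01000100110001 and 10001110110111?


XOR: 11001010000110
Count of 1s: 6

6


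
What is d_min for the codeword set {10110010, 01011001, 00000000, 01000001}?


Comparing all pairs, minimum distance: 2
Can detect 1 errors, correct 0 errors

2


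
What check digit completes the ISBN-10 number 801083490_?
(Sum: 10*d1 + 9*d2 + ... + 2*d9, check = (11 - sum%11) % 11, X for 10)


Weighted sum: 194
194 mod 11 = 7

Check digit: 4


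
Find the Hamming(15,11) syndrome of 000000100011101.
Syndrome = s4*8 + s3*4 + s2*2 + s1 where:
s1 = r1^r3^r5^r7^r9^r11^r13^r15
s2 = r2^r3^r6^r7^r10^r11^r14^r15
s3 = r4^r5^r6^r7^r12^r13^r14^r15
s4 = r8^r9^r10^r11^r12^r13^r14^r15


s1=0, s2=1, s3=0, s4=0

Syndrome = 2 (error at position 2)


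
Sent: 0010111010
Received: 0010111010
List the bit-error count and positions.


XOR: 0000000000

0 errors (received matches sent)


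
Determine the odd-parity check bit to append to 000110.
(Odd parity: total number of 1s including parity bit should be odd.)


Number of 1s in data: 2
Parity bit: 1

1


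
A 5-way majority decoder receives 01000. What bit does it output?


Ones: 1 out of 5
Threshold: 3

0 (1/5 voted 1)


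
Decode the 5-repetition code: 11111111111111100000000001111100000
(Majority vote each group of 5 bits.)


Groups: 11111, 11111, 11111, 00000, 00000, 11111, 00000
Majority votes: 1110010

1110010


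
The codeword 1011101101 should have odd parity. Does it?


Number of 1s: 7

Yes, parity is correct (7 ones)


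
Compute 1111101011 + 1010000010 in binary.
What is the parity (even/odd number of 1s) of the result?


1111101011 = 1003
1010000010 = 642
Sum = 1645 = 11001101101
1s count = 7

odd parity (7 ones in 11001101101)


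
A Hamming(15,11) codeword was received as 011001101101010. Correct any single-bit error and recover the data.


Syndrome = 1: error at position 1

Data: 10111101010 (corrected bit 1)


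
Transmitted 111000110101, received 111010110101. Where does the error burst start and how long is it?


XOR: 000010000000

Burst at position 4, length 1


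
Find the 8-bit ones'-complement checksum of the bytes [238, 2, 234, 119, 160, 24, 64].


Sum = 841 mod 256 = 73
Complement = 182

182


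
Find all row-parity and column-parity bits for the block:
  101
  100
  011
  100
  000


Row parities: 01010
Column parities: 110

Row P: 01010, Col P: 110, Corner: 0


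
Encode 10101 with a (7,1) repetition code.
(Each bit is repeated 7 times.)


Each bit -> 7 copies

11111110000000111111100000001111111


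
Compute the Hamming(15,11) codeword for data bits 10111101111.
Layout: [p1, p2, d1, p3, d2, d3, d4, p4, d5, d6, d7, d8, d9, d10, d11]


Parity bits: p1=1, p2=0, p3=0, p4=0

101001101101111


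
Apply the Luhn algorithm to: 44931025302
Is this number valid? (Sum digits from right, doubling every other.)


Luhn sum = 36
36 mod 10 = 6

Invalid (Luhn sum mod 10 = 6)


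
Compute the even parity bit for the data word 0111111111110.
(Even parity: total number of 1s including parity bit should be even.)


Number of 1s in data: 11
Parity bit: 1

1


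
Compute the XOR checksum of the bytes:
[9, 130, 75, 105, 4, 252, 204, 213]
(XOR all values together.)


XOR chain: 9 ^ 130 ^ 75 ^ 105 ^ 4 ^ 252 ^ 204 ^ 213 = 72

72


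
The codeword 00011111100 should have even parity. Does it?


Number of 1s: 6

Yes, parity is correct (6 ones)


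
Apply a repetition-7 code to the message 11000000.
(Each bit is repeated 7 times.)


Each bit -> 7 copies

11111111111111000000000000000000000000000000000000000000


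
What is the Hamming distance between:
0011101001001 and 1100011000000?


XOR: 1111110001001
Count of 1s: 8

8


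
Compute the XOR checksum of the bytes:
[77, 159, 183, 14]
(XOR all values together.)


XOR chain: 77 ^ 159 ^ 183 ^ 14 = 107

107


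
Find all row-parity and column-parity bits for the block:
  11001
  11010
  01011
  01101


Row parities: 1111
Column parities: 00101

Row P: 1111, Col P: 00101, Corner: 0


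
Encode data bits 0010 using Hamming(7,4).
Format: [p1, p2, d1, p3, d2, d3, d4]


Parity bits: p1=0, p2=1, p3=1

0101010


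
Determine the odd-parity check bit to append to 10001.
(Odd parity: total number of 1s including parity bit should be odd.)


Number of 1s in data: 2
Parity bit: 1

1


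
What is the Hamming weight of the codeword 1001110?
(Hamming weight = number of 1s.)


Counting 1s in 1001110

4


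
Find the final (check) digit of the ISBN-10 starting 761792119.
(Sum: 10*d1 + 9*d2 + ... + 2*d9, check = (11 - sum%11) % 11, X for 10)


Weighted sum: 270
270 mod 11 = 6

Check digit: 5


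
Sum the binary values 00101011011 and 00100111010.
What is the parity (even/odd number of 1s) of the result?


00101011011 = 347
00100111010 = 314
Sum = 661 = 1010010101
1s count = 5

odd parity (5 ones in 1010010101)


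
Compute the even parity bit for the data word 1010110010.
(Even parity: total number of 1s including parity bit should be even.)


Number of 1s in data: 5
Parity bit: 1

1


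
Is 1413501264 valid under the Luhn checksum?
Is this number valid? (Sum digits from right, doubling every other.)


Luhn sum = 23
23 mod 10 = 3

Invalid (Luhn sum mod 10 = 3)


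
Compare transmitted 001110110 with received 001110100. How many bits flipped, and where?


XOR: 000000010

1 error(s) at position(s): 7


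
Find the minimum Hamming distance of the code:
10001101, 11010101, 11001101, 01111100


Comparing all pairs, minimum distance: 1
Can detect 0 errors, correct 0 errors

1


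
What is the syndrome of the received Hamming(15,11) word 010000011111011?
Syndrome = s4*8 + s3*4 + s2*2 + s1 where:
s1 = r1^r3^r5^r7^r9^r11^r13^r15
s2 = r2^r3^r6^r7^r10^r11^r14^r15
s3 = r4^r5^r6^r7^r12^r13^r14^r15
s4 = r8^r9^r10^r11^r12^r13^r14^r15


s1=1, s2=1, s3=1, s4=1

Syndrome = 15 (error at position 15)


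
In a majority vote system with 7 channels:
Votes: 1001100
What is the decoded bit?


Ones: 3 out of 7
Threshold: 4

0 (3/7 voted 1)


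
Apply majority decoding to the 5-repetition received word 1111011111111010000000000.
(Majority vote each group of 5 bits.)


Groups: 11110, 11111, 11101, 00000, 00000
Majority votes: 11100

11100


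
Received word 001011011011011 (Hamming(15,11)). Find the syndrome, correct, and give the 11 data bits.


Syndrome = 7: error at position 7

Data: 11111011011 (corrected bit 7)


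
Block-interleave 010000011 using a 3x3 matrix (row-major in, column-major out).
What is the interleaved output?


Matrix:
  010
  000
  011
Read columns: 000101001

000101001


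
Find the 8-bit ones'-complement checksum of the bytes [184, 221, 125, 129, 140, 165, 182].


Sum = 1146 mod 256 = 122
Complement = 133

133


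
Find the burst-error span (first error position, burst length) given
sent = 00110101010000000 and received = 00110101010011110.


XOR: 00000000000011110

Burst at position 12, length 4


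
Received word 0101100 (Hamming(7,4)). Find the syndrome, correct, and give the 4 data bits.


Syndrome = 3: error at position 3

Data: 1100 (corrected bit 3)


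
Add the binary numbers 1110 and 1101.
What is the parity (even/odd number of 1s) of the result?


1110 = 14
1101 = 13
Sum = 27 = 11011
1s count = 4

even parity (4 ones in 11011)


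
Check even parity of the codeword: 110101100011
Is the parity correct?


Number of 1s: 7

No, parity error (7 ones)


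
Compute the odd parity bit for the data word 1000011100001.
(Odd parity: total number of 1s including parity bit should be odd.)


Number of 1s in data: 5
Parity bit: 0

0


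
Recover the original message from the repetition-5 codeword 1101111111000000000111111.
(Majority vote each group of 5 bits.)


Groups: 11011, 11111, 00000, 00001, 11111
Majority votes: 11001

11001


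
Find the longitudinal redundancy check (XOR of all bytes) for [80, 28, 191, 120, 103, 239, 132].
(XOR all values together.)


XOR chain: 80 ^ 28 ^ 191 ^ 120 ^ 103 ^ 239 ^ 132 = 135

135


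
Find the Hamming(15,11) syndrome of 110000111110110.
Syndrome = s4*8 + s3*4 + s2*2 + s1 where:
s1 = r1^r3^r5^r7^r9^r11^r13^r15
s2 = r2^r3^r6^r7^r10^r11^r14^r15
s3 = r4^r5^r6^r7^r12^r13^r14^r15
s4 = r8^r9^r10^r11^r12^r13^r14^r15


s1=1, s2=1, s3=1, s4=0

Syndrome = 7 (error at position 7)


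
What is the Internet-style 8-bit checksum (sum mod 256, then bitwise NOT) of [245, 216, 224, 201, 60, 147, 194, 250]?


Sum = 1537 mod 256 = 1
Complement = 254

254


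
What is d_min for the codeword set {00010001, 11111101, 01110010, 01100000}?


Comparing all pairs, minimum distance: 2
Can detect 1 errors, correct 0 errors

2


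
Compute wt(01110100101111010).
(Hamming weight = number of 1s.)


Counting 1s in 01110100101111010

10


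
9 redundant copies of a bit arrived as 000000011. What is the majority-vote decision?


Ones: 2 out of 9
Threshold: 5

0 (2/9 voted 1)


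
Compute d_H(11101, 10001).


XOR: 01100
Count of 1s: 2

2


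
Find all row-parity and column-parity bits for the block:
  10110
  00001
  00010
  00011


Row parities: 1110
Column parities: 10110

Row P: 1110, Col P: 10110, Corner: 1


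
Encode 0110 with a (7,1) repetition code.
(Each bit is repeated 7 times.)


Each bit -> 7 copies

0000000111111111111110000000


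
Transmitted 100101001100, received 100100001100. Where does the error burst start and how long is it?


XOR: 000001000000

Burst at position 5, length 1


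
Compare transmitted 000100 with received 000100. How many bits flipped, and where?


XOR: 000000

0 errors (received matches sent)


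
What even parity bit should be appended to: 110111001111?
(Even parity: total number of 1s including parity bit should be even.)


Number of 1s in data: 9
Parity bit: 1

1


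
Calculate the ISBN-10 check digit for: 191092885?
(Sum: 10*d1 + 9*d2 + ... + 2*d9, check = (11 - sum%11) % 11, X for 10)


Weighted sum: 229
229 mod 11 = 9

Check digit: 2


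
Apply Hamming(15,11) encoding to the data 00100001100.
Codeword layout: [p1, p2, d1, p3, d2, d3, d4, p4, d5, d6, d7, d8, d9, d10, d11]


Parity bits: p1=1, p2=1, p3=1, p4=0

110101000001100


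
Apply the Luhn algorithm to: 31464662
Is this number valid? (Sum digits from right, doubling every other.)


Luhn sum = 40
40 mod 10 = 0

Valid (Luhn sum mod 10 = 0)


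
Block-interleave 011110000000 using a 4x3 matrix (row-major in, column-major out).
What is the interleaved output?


Matrix:
  011
  110
  000
  000
Read columns: 010011001000

010011001000


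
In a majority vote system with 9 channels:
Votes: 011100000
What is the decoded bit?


Ones: 3 out of 9
Threshold: 5

0 (3/9 voted 1)


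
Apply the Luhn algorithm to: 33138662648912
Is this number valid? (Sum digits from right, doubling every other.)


Luhn sum = 59
59 mod 10 = 9

Invalid (Luhn sum mod 10 = 9)


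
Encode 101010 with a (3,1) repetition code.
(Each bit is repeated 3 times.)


Each bit -> 3 copies

111000111000111000


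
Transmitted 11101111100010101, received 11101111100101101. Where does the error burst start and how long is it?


XOR: 00000000000111000

Burst at position 11, length 3


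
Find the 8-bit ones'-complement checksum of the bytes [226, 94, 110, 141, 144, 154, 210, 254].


Sum = 1333 mod 256 = 53
Complement = 202

202


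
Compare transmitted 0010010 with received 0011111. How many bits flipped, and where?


XOR: 0001101

3 error(s) at position(s): 3, 4, 6


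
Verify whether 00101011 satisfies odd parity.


Number of 1s: 4

No, parity error (4 ones)


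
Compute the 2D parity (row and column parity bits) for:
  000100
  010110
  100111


Row parities: 110
Column parities: 110101

Row P: 110, Col P: 110101, Corner: 0


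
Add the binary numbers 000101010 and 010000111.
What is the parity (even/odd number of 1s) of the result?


000101010 = 42
010000111 = 135
Sum = 177 = 10110001
1s count = 4

even parity (4 ones in 10110001)


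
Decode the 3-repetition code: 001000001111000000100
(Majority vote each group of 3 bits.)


Groups: 001, 000, 001, 111, 000, 000, 100
Majority votes: 0001000

0001000


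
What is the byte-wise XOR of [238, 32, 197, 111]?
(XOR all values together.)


XOR chain: 238 ^ 32 ^ 197 ^ 111 = 100

100


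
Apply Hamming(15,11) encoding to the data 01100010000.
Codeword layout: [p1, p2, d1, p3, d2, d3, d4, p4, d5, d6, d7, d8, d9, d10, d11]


Parity bits: p1=0, p2=0, p3=0, p4=1

000011010010000


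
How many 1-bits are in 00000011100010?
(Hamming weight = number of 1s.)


Counting 1s in 00000011100010

4


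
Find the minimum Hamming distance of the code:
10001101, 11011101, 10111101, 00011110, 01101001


Comparing all pairs, minimum distance: 2
Can detect 1 errors, correct 0 errors

2


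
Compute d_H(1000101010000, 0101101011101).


XOR: 1101000001101
Count of 1s: 6

6


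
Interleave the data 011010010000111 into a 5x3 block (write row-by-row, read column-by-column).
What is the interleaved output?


Matrix:
  011
  010
  010
  000
  111
Read columns: 000011110110001

000011110110001


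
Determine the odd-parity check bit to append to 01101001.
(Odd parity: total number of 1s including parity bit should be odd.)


Number of 1s in data: 4
Parity bit: 1

1


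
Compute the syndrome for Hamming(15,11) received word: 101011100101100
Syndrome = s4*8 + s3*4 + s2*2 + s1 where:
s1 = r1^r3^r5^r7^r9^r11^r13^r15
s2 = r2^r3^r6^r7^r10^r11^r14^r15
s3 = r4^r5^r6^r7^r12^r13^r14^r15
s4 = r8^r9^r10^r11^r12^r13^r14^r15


s1=1, s2=0, s3=1, s4=1

Syndrome = 13 (error at position 13)


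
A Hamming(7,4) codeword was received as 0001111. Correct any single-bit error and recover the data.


Syndrome = 0: no error detected

Data: 0111 (no errors)


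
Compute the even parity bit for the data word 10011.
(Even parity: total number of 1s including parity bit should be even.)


Number of 1s in data: 3
Parity bit: 1

1


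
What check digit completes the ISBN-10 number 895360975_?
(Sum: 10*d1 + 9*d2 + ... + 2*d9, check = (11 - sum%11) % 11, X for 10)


Weighted sum: 325
325 mod 11 = 6

Check digit: 5


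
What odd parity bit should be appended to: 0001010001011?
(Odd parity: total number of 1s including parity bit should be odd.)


Number of 1s in data: 5
Parity bit: 0

0


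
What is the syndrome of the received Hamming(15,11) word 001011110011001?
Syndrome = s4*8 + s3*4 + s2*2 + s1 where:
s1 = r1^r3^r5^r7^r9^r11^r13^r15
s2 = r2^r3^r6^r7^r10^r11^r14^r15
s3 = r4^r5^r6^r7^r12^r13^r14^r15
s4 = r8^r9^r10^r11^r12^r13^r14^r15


s1=1, s2=1, s3=1, s4=0

Syndrome = 7 (error at position 7)


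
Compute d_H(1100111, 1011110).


XOR: 0111001
Count of 1s: 4

4


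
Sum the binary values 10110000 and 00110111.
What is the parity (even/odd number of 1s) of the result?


10110000 = 176
00110111 = 55
Sum = 231 = 11100111
1s count = 6

even parity (6 ones in 11100111)


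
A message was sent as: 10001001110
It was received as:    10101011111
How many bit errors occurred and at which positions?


XOR: 00100010001

3 error(s) at position(s): 2, 6, 10


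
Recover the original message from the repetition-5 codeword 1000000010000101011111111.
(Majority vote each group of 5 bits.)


Groups: 10000, 00010, 00010, 10111, 11111
Majority votes: 00011

00011


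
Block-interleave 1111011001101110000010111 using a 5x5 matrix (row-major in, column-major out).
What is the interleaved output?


Matrix:
  11110
  11001
  10111
  00000
  10111
Read columns: 1110111000101011010101101

1110111000101011010101101


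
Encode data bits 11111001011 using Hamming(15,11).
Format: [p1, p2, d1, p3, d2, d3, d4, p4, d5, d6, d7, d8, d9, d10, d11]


Parity bits: p1=1, p2=1, p3=0, p4=0

111011101001011


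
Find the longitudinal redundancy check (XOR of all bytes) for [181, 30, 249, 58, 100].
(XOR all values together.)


XOR chain: 181 ^ 30 ^ 249 ^ 58 ^ 100 = 12

12


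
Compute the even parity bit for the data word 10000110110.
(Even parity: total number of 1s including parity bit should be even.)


Number of 1s in data: 5
Parity bit: 1

1


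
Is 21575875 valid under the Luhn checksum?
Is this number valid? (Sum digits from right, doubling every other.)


Luhn sum = 32
32 mod 10 = 2

Invalid (Luhn sum mod 10 = 2)
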